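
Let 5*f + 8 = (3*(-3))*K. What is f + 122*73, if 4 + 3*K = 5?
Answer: 44519/5 ≈ 8903.8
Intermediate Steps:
K = ⅓ (K = -4/3 + (⅓)*5 = -4/3 + 5/3 = ⅓ ≈ 0.33333)
f = -11/5 (f = -8/5 + ((3*(-3))*(⅓))/5 = -8/5 + (-9*⅓)/5 = -8/5 + (⅕)*(-3) = -8/5 - ⅗ = -11/5 ≈ -2.2000)
f + 122*73 = -11/5 + 122*73 = -11/5 + 8906 = 44519/5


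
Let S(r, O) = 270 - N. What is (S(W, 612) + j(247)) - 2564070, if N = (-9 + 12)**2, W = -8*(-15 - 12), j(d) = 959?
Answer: -2562850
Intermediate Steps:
W = 216 (W = -8*(-27) = 216)
N = 9 (N = 3**2 = 9)
S(r, O) = 261 (S(r, O) = 270 - 1*9 = 270 - 9 = 261)
(S(W, 612) + j(247)) - 2564070 = (261 + 959) - 2564070 = 1220 - 2564070 = -2562850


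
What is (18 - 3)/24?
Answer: 5/8 ≈ 0.62500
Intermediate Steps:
(18 - 3)/24 = (1/24)*15 = 5/8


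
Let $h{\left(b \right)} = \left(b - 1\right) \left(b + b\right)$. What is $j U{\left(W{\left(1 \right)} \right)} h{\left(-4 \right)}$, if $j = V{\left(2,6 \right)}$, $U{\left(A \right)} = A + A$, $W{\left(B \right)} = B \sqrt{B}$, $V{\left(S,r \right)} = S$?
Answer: $160$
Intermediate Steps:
$W{\left(B \right)} = B^{\frac{3}{2}}$
$U{\left(A \right)} = 2 A$
$h{\left(b \right)} = 2 b \left(-1 + b\right)$ ($h{\left(b \right)} = \left(-1 + b\right) 2 b = 2 b \left(-1 + b\right)$)
$j = 2$
$j U{\left(W{\left(1 \right)} \right)} h{\left(-4 \right)} = 2 \cdot 2 \cdot 1^{\frac{3}{2}} \cdot 2 \left(-4\right) \left(-1 - 4\right) = 2 \cdot 2 \cdot 1 \cdot 2 \left(-4\right) \left(-5\right) = 2 \cdot 2 \cdot 40 = 4 \cdot 40 = 160$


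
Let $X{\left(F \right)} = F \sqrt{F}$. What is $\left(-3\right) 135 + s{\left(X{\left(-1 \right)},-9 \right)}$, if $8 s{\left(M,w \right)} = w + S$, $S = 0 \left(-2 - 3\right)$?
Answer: $- \frac{3249}{8} \approx -406.13$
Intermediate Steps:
$S = 0$ ($S = 0 \left(-5\right) = 0$)
$X{\left(F \right)} = F^{\frac{3}{2}}$
$s{\left(M,w \right)} = \frac{w}{8}$ ($s{\left(M,w \right)} = \frac{w + 0}{8} = \frac{w}{8}$)
$\left(-3\right) 135 + s{\left(X{\left(-1 \right)},-9 \right)} = \left(-3\right) 135 + \frac{1}{8} \left(-9\right) = -405 - \frac{9}{8} = - \frac{3249}{8}$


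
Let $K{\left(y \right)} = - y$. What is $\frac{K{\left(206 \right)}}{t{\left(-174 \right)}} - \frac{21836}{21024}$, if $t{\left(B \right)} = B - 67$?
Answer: $- \frac{232883}{1266696} \approx -0.18385$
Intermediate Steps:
$t{\left(B \right)} = -67 + B$ ($t{\left(B \right)} = B - 67 = -67 + B$)
$\frac{K{\left(206 \right)}}{t{\left(-174 \right)}} - \frac{21836}{21024} = \frac{\left(-1\right) 206}{-67 - 174} - \frac{21836}{21024} = - \frac{206}{-241} - \frac{5459}{5256} = \left(-206\right) \left(- \frac{1}{241}\right) - \frac{5459}{5256} = \frac{206}{241} - \frac{5459}{5256} = - \frac{232883}{1266696}$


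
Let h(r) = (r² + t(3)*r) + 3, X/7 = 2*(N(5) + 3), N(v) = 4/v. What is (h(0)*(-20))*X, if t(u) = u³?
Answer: -3192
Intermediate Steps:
X = 266/5 (X = 7*(2*(4/5 + 3)) = 7*(2*(4*(⅕) + 3)) = 7*(2*(⅘ + 3)) = 7*(2*(19/5)) = 7*(38/5) = 266/5 ≈ 53.200)
h(r) = 3 + r² + 27*r (h(r) = (r² + 3³*r) + 3 = (r² + 27*r) + 3 = 3 + r² + 27*r)
(h(0)*(-20))*X = ((3 + 0² + 27*0)*(-20))*(266/5) = ((3 + 0 + 0)*(-20))*(266/5) = (3*(-20))*(266/5) = -60*266/5 = -3192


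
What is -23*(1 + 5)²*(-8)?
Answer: 6624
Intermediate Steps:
-23*(1 + 5)²*(-8) = -23*6²*(-8) = -23*36*(-8) = -828*(-8) = 6624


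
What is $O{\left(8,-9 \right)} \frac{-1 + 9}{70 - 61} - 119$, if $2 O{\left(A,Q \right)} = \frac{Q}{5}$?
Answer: $- \frac{599}{5} \approx -119.8$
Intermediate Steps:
$O{\left(A,Q \right)} = \frac{Q}{10}$ ($O{\left(A,Q \right)} = \frac{Q \frac{1}{5}}{2} = \frac{\frac{1}{5} Q}{2} = \frac{Q}{10}$)
$O{\left(8,-9 \right)} \frac{-1 + 9}{70 - 61} - 119 = \frac{1}{10} \left(-9\right) \frac{-1 + 9}{70 - 61} - 119 = - \frac{9 \cdot \frac{8}{9}}{10} - 119 = - \frac{9 \cdot 8 \cdot \frac{1}{9}}{10} - 119 = \left(- \frac{9}{10}\right) \frac{8}{9} - 119 = - \frac{4}{5} - 119 = - \frac{599}{5}$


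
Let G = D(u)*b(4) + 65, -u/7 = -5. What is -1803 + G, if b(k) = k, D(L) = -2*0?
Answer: -1738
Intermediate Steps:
u = 35 (u = -7*(-5) = 35)
D(L) = 0
G = 65 (G = 0*4 + 65 = 0 + 65 = 65)
-1803 + G = -1803 + 65 = -1738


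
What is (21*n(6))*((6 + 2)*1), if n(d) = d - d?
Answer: 0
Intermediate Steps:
n(d) = 0
(21*n(6))*((6 + 2)*1) = (21*0)*((6 + 2)*1) = 0*(8*1) = 0*8 = 0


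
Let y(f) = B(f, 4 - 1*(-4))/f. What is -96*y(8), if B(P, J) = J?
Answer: -96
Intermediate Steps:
y(f) = 8/f (y(f) = (4 - 1*(-4))/f = (4 + 4)/f = 8/f)
-96*y(8) = -768/8 = -96*1 = -96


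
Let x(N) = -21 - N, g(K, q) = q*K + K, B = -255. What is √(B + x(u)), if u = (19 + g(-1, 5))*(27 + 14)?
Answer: I*√809 ≈ 28.443*I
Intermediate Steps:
g(K, q) = K + K*q (g(K, q) = K*q + K = K + K*q)
u = 533 (u = (19 - (1 + 5))*(27 + 14) = (19 - 1*6)*41 = (19 - 6)*41 = 13*41 = 533)
√(B + x(u)) = √(-255 + (-21 - 1*533)) = √(-255 + (-21 - 533)) = √(-255 - 554) = √(-809) = I*√809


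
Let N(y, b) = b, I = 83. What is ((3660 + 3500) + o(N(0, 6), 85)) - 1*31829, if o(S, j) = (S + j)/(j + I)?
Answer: -592043/24 ≈ -24668.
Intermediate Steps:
o(S, j) = (S + j)/(83 + j) (o(S, j) = (S + j)/(j + 83) = (S + j)/(83 + j))
((3660 + 3500) + o(N(0, 6), 85)) - 1*31829 = ((3660 + 3500) + (6 + 85)/(83 + 85)) - 1*31829 = (7160 + 91/168) - 31829 = (7160 + (1/168)*91) - 31829 = (7160 + 13/24) - 31829 = 171853/24 - 31829 = -592043/24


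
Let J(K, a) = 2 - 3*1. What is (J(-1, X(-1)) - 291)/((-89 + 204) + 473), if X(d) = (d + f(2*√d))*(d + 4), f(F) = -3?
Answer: -73/147 ≈ -0.49660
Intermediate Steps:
X(d) = (-3 + d)*(4 + d) (X(d) = (d - 3)*(d + 4) = (-3 + d)*(4 + d))
J(K, a) = -1 (J(K, a) = 2 - 3 = -1)
(J(-1, X(-1)) - 291)/((-89 + 204) + 473) = (-1 - 291)/((-89 + 204) + 473) = -292/(115 + 473) = -292/588 = -292*1/588 = -73/147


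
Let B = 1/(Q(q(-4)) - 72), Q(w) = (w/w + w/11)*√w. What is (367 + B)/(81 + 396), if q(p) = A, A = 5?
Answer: 28715927/37324296 - 11*√5/18662148 ≈ 0.76936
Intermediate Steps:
q(p) = 5
Q(w) = √w*(1 + w/11) (Q(w) = (1 + w*(1/11))*√w = (1 + w/11)*√w = √w*(1 + w/11))
B = 1/(-72 + 16*√5/11) (B = 1/(√5*(11 + 5)/11 - 72) = 1/((1/11)*√5*16 - 72) = 1/(16*√5/11 - 72) = 1/(-72 + 16*√5/11) ≈ -0.014546)
(367 + B)/(81 + 396) = (367 + (-1089/78248 - 11*√5/39124))/(81 + 396) = (28715927/78248 - 11*√5/39124)/477 = (28715927/78248 - 11*√5/39124)*(1/477) = 28715927/37324296 - 11*√5/18662148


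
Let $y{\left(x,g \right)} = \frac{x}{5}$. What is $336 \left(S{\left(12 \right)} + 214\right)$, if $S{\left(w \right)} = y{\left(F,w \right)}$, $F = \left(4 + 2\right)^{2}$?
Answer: $\frac{371616}{5} \approx 74323.0$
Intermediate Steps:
$F = 36$ ($F = 6^{2} = 36$)
$y{\left(x,g \right)} = \frac{x}{5}$ ($y{\left(x,g \right)} = x \frac{1}{5} = \frac{x}{5}$)
$S{\left(w \right)} = \frac{36}{5}$ ($S{\left(w \right)} = \frac{1}{5} \cdot 36 = \frac{36}{5}$)
$336 \left(S{\left(12 \right)} + 214\right) = 336 \left(\frac{36}{5} + 214\right) = 336 \cdot \frac{1106}{5} = \frac{371616}{5}$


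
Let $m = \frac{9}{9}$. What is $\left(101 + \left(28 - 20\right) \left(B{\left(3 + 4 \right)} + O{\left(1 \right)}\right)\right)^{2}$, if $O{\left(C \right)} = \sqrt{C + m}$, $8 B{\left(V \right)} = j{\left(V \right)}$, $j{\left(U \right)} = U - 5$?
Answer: $10737 + 1648 \sqrt{2} \approx 13068.0$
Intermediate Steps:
$j{\left(U \right)} = -5 + U$
$m = 1$ ($m = 9 \cdot \frac{1}{9} = 1$)
$B{\left(V \right)} = - \frac{5}{8} + \frac{V}{8}$ ($B{\left(V \right)} = \frac{-5 + V}{8} = - \frac{5}{8} + \frac{V}{8}$)
$O{\left(C \right)} = \sqrt{1 + C}$ ($O{\left(C \right)} = \sqrt{C + 1} = \sqrt{1 + C}$)
$\left(101 + \left(28 - 20\right) \left(B{\left(3 + 4 \right)} + O{\left(1 \right)}\right)\right)^{2} = \left(101 + \left(28 - 20\right) \left(\left(- \frac{5}{8} + \frac{3 + 4}{8}\right) + \sqrt{1 + 1}\right)\right)^{2} = \left(101 + 8 \left(\left(- \frac{5}{8} + \frac{1}{8} \cdot 7\right) + \sqrt{2}\right)\right)^{2} = \left(101 + 8 \left(\left(- \frac{5}{8} + \frac{7}{8}\right) + \sqrt{2}\right)\right)^{2} = \left(101 + 8 \left(\frac{1}{4} + \sqrt{2}\right)\right)^{2} = \left(101 + \left(2 + 8 \sqrt{2}\right)\right)^{2} = \left(103 + 8 \sqrt{2}\right)^{2}$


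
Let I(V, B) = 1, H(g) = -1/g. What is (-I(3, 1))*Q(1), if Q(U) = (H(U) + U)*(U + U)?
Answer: 0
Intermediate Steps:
Q(U) = 2*U*(U - 1/U) (Q(U) = (-1/U + U)*(U + U) = (U - 1/U)*(2*U) = 2*U*(U - 1/U))
(-I(3, 1))*Q(1) = (-1*1)*(-2 + 2*1²) = -(-2 + 2*1) = -(-2 + 2) = -1*0 = 0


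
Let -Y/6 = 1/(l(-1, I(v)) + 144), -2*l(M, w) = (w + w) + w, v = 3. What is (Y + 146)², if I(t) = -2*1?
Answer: 51151104/2401 ≈ 21304.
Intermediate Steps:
I(t) = -2
l(M, w) = -3*w/2 (l(M, w) = -((w + w) + w)/2 = -(2*w + w)/2 = -3*w/2)
Y = -2/49 (Y = -6/(-3/2*(-2) + 144) = -6/(3 + 144) = -6/147 = -6*1/147 = -2/49 ≈ -0.040816)
(Y + 146)² = (-2/49 + 146)² = (7152/49)² = 51151104/2401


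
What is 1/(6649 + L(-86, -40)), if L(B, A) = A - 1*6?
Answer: 1/6603 ≈ 0.00015145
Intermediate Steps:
L(B, A) = -6 + A (L(B, A) = A - 6 = -6 + A)
1/(6649 + L(-86, -40)) = 1/(6649 + (-6 - 40)) = 1/(6649 - 46) = 1/6603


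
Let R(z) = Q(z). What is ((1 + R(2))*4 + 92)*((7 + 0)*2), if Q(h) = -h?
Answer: 1232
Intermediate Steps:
R(z) = -z
((1 + R(2))*4 + 92)*((7 + 0)*2) = ((1 - 1*2)*4 + 92)*((7 + 0)*2) = ((1 - 2)*4 + 92)*(7*2) = (-1*4 + 92)*14 = (-4 + 92)*14 = 88*14 = 1232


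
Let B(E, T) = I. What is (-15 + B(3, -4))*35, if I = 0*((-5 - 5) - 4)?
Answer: -525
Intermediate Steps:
I = 0 (I = 0*(-10 - 4) = 0*(-14) = 0)
B(E, T) = 0
(-15 + B(3, -4))*35 = (-15 + 0)*35 = -15*35 = -525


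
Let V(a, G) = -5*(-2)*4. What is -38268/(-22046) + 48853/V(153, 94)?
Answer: 539271979/440920 ≈ 1223.1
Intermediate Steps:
V(a, G) = 40 (V(a, G) = 10*4 = 40)
-38268/(-22046) + 48853/V(153, 94) = -38268/(-22046) + 48853/40 = -38268*(-1/22046) + 48853*(1/40) = 19134/11023 + 48853/40 = 539271979/440920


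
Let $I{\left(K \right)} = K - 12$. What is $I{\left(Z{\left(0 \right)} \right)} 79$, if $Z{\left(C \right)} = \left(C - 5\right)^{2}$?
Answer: $1027$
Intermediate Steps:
$Z{\left(C \right)} = \left(-5 + C\right)^{2}$
$I{\left(K \right)} = -12 + K$ ($I{\left(K \right)} = K - 12 = -12 + K$)
$I{\left(Z{\left(0 \right)} \right)} 79 = \left(-12 + \left(-5 + 0\right)^{2}\right) 79 = \left(-12 + \left(-5\right)^{2}\right) 79 = \left(-12 + 25\right) 79 = 13 \cdot 79 = 1027$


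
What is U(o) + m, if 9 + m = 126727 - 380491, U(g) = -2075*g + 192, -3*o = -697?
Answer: -2207018/3 ≈ -7.3567e+5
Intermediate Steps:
o = 697/3 (o = -1/3*(-697) = 697/3 ≈ 232.33)
U(g) = 192 - 2075*g
m = -253773 (m = -9 + (126727 - 380491) = -9 - 253764 = -253773)
U(o) + m = (192 - 2075*697/3) - 253773 = (192 - 1446275/3) - 253773 = -1445699/3 - 253773 = -2207018/3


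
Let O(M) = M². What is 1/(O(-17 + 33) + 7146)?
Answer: 1/7402 ≈ 0.00013510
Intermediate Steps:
1/(O(-17 + 33) + 7146) = 1/((-17 + 33)² + 7146) = 1/(16² + 7146) = 1/(256 + 7146) = 1/7402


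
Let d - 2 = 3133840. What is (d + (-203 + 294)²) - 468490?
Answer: 2673633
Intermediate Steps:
d = 3133842 (d = 2 + 3133840 = 3133842)
(d + (-203 + 294)²) - 468490 = (3133842 + (-203 + 294)²) - 468490 = (3133842 + 91²) - 468490 = (3133842 + 8281) - 468490 = 3142123 - 468490 = 2673633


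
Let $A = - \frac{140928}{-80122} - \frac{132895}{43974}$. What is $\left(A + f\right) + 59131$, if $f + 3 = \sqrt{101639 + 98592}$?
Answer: $\frac{14880023904619}{251663202} + \sqrt{200231} \approx 59574.0$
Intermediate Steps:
$A = - \frac{317903237}{251663202}$ ($A = \left(-140928\right) \left(- \frac{1}{80122}\right) - \frac{18985}{6282} = \frac{70464}{40061} - \frac{18985}{6282} = - \frac{317903237}{251663202} \approx -1.2632$)
$f = -3 + \sqrt{200231}$ ($f = -3 + \sqrt{101639 + 98592} = -3 + \sqrt{200231} \approx 444.47$)
$\left(A + f\right) + 59131 = \left(- \frac{317903237}{251663202} - \left(3 - \sqrt{200231}\right)\right) + 59131 = \left(- \frac{1072892843}{251663202} + \sqrt{200231}\right) + 59131 = \frac{14880023904619}{251663202} + \sqrt{200231}$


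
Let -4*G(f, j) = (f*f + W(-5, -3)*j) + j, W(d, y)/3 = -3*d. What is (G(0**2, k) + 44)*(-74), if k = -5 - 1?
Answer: -8362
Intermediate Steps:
W(d, y) = -9*d (W(d, y) = 3*(-3*d) = -9*d)
k = -6
G(f, j) = -23*j/2 - f**2/4 (G(f, j) = -((f*f + (-9*(-5))*j) + j)/4 = -((f**2 + 45*j) + j)/4 = -(f**2 + 46*j)/4 = -23*j/2 - f**2/4)
(G(0**2, k) + 44)*(-74) = ((-23/2*(-6) - (0**2)**2/4) + 44)*(-74) = ((69 - 1/4*0**2) + 44)*(-74) = ((69 - 1/4*0) + 44)*(-74) = ((69 + 0) + 44)*(-74) = (69 + 44)*(-74) = 113*(-74) = -8362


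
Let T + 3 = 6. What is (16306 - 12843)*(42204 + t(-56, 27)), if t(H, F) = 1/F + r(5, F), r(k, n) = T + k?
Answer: 3946867675/27 ≈ 1.4618e+8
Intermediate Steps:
T = 3 (T = -3 + 6 = 3)
r(k, n) = 3 + k
t(H, F) = 8 + 1/F (t(H, F) = 1/F + (3 + 5) = 1/F + 8 = 8 + 1/F)
(16306 - 12843)*(42204 + t(-56, 27)) = (16306 - 12843)*(42204 + (8 + 1/27)) = 3463*(42204 + (8 + 1/27)) = 3463*(42204 + 217/27) = 3463*(1139725/27) = 3946867675/27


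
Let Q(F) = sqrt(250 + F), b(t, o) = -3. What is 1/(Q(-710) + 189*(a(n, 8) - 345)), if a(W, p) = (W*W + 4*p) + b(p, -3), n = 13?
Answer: -27783/771895549 - 2*I*sqrt(115)/771895549 ≈ -3.5993e-5 - 2.7786e-8*I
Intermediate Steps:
a(W, p) = -3 + W**2 + 4*p (a(W, p) = (W*W + 4*p) - 3 = (W**2 + 4*p) - 3 = -3 + W**2 + 4*p)
1/(Q(-710) + 189*(a(n, 8) - 345)) = 1/(sqrt(250 - 710) + 189*((-3 + 13**2 + 4*8) - 345)) = 1/(sqrt(-460) + 189*((-3 + 169 + 32) - 345)) = 1/(2*I*sqrt(115) + 189*(198 - 345)) = 1/(2*I*sqrt(115) + 189*(-147)) = 1/(2*I*sqrt(115) - 27783) = 1/(-27783 + 2*I*sqrt(115))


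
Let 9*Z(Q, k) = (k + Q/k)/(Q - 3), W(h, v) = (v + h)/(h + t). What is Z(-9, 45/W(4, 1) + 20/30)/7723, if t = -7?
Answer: 1540/49419477 ≈ 3.1162e-5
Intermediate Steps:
W(h, v) = (h + v)/(-7 + h) (W(h, v) = (v + h)/(h - 7) = (h + v)/(-7 + h))
Z(Q, k) = (k + Q/k)/(9*(-3 + Q)) (Z(Q, k) = ((k + Q/k)/(Q - 3))/9 = ((k + Q/k)/(-3 + Q))/9 = (k + Q/k)/(9*(-3 + Q)))
Z(-9, 45/W(4, 1) + 20/30)/7723 = ((-9 + (45/(((4 + 1)/(-7 + 4))) + 20/30)²)/(9*(45/(((4 + 1)/(-7 + 4))) + 20/30)*(-3 - 9)))/7723 = ((⅑)*(-9 + (45/((5/(-3))) + 20*(1/30))²)/((45/((5/(-3))) + 20*(1/30))*(-12)))*(1/7723) = ((⅑)*(-1/12)*(-9 + (45/((-⅓*5)) + ⅔)²)/(45/((-⅓*5)) + ⅔))*(1/7723) = ((⅑)*(-1/12)*(-9 + (45/(-5/3) + ⅔)²)/(45/(-5/3) + ⅔))*(1/7723) = ((⅑)*(-1/12)*(-9 + (45*(-⅗) + ⅔)²)/(45*(-⅗) + ⅔))*(1/7723) = ((⅑)*(-1/12)*(-9 + (-27 + ⅔)²)/(-27 + ⅔))*(1/7723) = ((⅑)*(-1/12)*(-9 + (-79/3)²)/(-79/3))*(1/7723) = ((⅑)*(-3/79)*(-1/12)*(-9 + 6241/9))*(1/7723) = ((⅑)*(-3/79)*(-1/12)*(6160/9))*(1/7723) = (1540/6399)*(1/7723) = 1540/49419477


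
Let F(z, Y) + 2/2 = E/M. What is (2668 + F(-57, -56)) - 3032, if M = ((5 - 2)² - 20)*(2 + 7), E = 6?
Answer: -12047/33 ≈ -365.06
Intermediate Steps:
M = -99 (M = (3² - 20)*9 = (9 - 20)*9 = -11*9 = -99)
F(z, Y) = -35/33 (F(z, Y) = -1 + 6/(-99) = -1 + 6*(-1/99) = -1 - 2/33 = -35/33)
(2668 + F(-57, -56)) - 3032 = (2668 - 35/33) - 3032 = 88009/33 - 3032 = -12047/33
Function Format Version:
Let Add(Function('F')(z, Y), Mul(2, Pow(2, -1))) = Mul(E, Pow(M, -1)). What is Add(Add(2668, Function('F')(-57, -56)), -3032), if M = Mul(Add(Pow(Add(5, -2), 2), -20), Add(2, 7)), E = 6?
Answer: Rational(-12047, 33) ≈ -365.06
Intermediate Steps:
M = -99 (M = Mul(Add(Pow(3, 2), -20), 9) = Mul(Add(9, -20), 9) = Mul(-11, 9) = -99)
Function('F')(z, Y) = Rational(-35, 33) (Function('F')(z, Y) = Add(-1, Mul(6, Pow(-99, -1))) = Add(-1, Mul(6, Rational(-1, 99))) = Add(-1, Rational(-2, 33)) = Rational(-35, 33))
Add(Add(2668, Function('F')(-57, -56)), -3032) = Add(Add(2668, Rational(-35, 33)), -3032) = Add(Rational(88009, 33), -3032) = Rational(-12047, 33)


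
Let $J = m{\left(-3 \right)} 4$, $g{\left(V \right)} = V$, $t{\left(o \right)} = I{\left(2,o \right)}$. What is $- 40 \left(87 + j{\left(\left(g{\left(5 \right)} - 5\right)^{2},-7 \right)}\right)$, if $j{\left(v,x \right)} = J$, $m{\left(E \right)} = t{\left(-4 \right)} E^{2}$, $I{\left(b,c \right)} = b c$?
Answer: $8040$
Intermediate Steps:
$t{\left(o \right)} = 2 o$
$m{\left(E \right)} = - 8 E^{2}$ ($m{\left(E \right)} = 2 \left(-4\right) E^{2} = - 8 E^{2}$)
$J = -288$ ($J = - 8 \left(-3\right)^{2} \cdot 4 = \left(-8\right) 9 \cdot 4 = \left(-72\right) 4 = -288$)
$j{\left(v,x \right)} = -288$
$- 40 \left(87 + j{\left(\left(g{\left(5 \right)} - 5\right)^{2},-7 \right)}\right) = - 40 \left(87 - 288\right) = \left(-40\right) \left(-201\right) = 8040$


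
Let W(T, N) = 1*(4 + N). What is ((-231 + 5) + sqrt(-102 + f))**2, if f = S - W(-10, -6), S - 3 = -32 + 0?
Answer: (226 - I*sqrt(129))**2 ≈ 50947.0 - 5133.7*I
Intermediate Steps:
W(T, N) = 4 + N
S = -29 (S = 3 + (-32 + 0) = 3 - 32 = -29)
f = -27 (f = -29 - (4 - 6) = -29 - 1*(-2) = -29 + 2 = -27)
((-231 + 5) + sqrt(-102 + f))**2 = ((-231 + 5) + sqrt(-102 - 27))**2 = (-226 + sqrt(-129))**2 = (-226 + I*sqrt(129))**2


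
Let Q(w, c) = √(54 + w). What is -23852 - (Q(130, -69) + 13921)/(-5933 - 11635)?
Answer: -419018015/17568 + √46/8784 ≈ -23851.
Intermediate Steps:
-23852 - (Q(130, -69) + 13921)/(-5933 - 11635) = -23852 - (√(54 + 130) + 13921)/(-5933 - 11635) = -23852 - (√184 + 13921)/(-17568) = -23852 - (2*√46 + 13921)*(-1)/17568 = -23852 - (13921 + 2*√46)*(-1)/17568 = -23852 - (-13921/17568 - √46/8784) = -23852 + (13921/17568 + √46/8784) = -419018015/17568 + √46/8784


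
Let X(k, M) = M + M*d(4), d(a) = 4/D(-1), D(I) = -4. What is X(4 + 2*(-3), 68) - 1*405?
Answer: -405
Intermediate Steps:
d(a) = -1 (d(a) = 4/(-4) = 4*(-1/4) = -1)
X(k, M) = 0 (X(k, M) = M + M*(-1) = M - M = 0)
X(4 + 2*(-3), 68) - 1*405 = 0 - 1*405 = 0 - 405 = -405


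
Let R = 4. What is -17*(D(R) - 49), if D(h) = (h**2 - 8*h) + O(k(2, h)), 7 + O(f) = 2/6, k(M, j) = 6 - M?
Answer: 3655/3 ≈ 1218.3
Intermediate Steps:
O(f) = -20/3 (O(f) = -7 + 2/6 = -7 + 2*(1/6) = -7 + 1/3 = -20/3)
D(h) = -20/3 + h**2 - 8*h (D(h) = (h**2 - 8*h) - 20/3 = -20/3 + h**2 - 8*h)
-17*(D(R) - 49) = -17*((-20/3 + 4**2 - 8*4) - 49) = -17*((-20/3 + 16 - 32) - 49) = -17*(-68/3 - 49) = -17*(-215/3) = 3655/3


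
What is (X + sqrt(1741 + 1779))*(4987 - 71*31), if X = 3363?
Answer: 9369318 + 22288*sqrt(55) ≈ 9.5346e+6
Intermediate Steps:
(X + sqrt(1741 + 1779))*(4987 - 71*31) = (3363 + sqrt(1741 + 1779))*(4987 - 71*31) = (3363 + sqrt(3520))*(4987 - 2201) = (3363 + 8*sqrt(55))*2786 = 9369318 + 22288*sqrt(55)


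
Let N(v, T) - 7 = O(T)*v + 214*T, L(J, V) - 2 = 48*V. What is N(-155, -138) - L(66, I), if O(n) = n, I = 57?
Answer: -10873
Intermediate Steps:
L(J, V) = 2 + 48*V
N(v, T) = 7 + 214*T + T*v (N(v, T) = 7 + (T*v + 214*T) = 7 + (214*T + T*v) = 7 + 214*T + T*v)
N(-155, -138) - L(66, I) = (7 + 214*(-138) - 138*(-155)) - (2 + 48*57) = (7 - 29532 + 21390) - (2 + 2736) = -8135 - 1*2738 = -8135 - 2738 = -10873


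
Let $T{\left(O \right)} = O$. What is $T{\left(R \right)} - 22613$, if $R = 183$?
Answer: $-22430$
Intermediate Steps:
$T{\left(R \right)} - 22613 = 183 - 22613 = -22430$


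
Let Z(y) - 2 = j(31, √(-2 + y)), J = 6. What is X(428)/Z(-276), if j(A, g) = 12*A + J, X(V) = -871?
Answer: -871/380 ≈ -2.2921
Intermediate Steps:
j(A, g) = 6 + 12*A (j(A, g) = 12*A + 6 = 6 + 12*A)
Z(y) = 380 (Z(y) = 2 + (6 + 12*31) = 2 + (6 + 372) = 2 + 378 = 380)
X(428)/Z(-276) = -871/380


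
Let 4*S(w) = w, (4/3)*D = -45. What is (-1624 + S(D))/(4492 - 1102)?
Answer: -26119/54240 ≈ -0.48154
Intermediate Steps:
D = -135/4 (D = (¾)*(-45) = -135/4 ≈ -33.750)
S(w) = w/4
(-1624 + S(D))/(4492 - 1102) = (-1624 + (¼)*(-135/4))/(4492 - 1102) = (-1624 - 135/16)/3390 = -26119/16*1/3390 = -26119/54240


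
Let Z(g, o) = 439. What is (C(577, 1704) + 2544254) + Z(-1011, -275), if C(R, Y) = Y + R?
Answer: 2546974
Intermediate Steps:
C(R, Y) = R + Y
(C(577, 1704) + 2544254) + Z(-1011, -275) = ((577 + 1704) + 2544254) + 439 = (2281 + 2544254) + 439 = 2546535 + 439 = 2546974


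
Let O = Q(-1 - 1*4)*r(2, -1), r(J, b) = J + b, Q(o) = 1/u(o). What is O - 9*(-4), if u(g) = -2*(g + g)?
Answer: 721/20 ≈ 36.050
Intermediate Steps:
u(g) = -4*g
Q(o) = -1/(4*o) (Q(o) = 1/(-4*o) = -1/(4*o))
O = 1/20 (O = (-1/(4*(-1 - 1*4)))*(2 - 1) = -1/(4*(-1 - 4))*1 = -¼/(-5)*1 = -¼*(-⅕)*1 = (1/20)*1 = 1/20 ≈ 0.050000)
O - 9*(-4) = 1/20 - 9*(-4) = 1/20 + 36 = 721/20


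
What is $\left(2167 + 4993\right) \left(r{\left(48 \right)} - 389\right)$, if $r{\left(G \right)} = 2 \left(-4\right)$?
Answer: $-2842520$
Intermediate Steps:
$r{\left(G \right)} = -8$
$\left(2167 + 4993\right) \left(r{\left(48 \right)} - 389\right) = \left(2167 + 4993\right) \left(-8 - 389\right) = 7160 \left(-397\right) = -2842520$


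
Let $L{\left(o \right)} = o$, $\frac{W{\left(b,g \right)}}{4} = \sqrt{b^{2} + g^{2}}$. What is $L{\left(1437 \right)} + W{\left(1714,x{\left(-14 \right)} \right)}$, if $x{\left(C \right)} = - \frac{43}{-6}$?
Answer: $1437 + \frac{2 \sqrt{105762505}}{3} \approx 8293.1$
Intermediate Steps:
$x{\left(C \right)} = \frac{43}{6}$ ($x{\left(C \right)} = \left(-43\right) \left(- \frac{1}{6}\right) = \frac{43}{6}$)
$W{\left(b,g \right)} = 4 \sqrt{b^{2} + g^{2}}$
$L{\left(1437 \right)} + W{\left(1714,x{\left(-14 \right)} \right)} = 1437 + 4 \sqrt{1714^{2} + \left(\frac{43}{6}\right)^{2}} = 1437 + 4 \sqrt{2937796 + \frac{1849}{36}} = 1437 + 4 \sqrt{\frac{105762505}{36}} = 1437 + 4 \frac{\sqrt{105762505}}{6} = 1437 + \frac{2 \sqrt{105762505}}{3}$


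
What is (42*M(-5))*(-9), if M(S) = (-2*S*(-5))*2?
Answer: 37800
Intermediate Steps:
M(S) = 20*S (M(S) = (10*S)*2 = 20*S)
(42*M(-5))*(-9) = (42*(20*(-5)))*(-9) = (42*(-100))*(-9) = -4200*(-9) = 37800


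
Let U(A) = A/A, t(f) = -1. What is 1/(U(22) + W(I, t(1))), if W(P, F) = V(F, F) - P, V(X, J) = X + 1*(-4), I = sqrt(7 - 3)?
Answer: -1/6 ≈ -0.16667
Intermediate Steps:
I = 2 (I = sqrt(4) = 2)
V(X, J) = -4 + X (V(X, J) = X - 4 = -4 + X)
U(A) = 1
W(P, F) = -4 + F - P (W(P, F) = (-4 + F) - P = -4 + F - P)
1/(U(22) + W(I, t(1))) = 1/(1 + (-4 - 1 - 1*2)) = 1/(1 + (-4 - 1 - 2)) = 1/(1 - 7) = 1/(-6) = -1/6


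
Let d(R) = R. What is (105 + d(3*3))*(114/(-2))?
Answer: -6498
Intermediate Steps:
(105 + d(3*3))*(114/(-2)) = (105 + 3*3)*(114/(-2)) = (105 + 9)*(114*(-1/2)) = 114*(-57) = -6498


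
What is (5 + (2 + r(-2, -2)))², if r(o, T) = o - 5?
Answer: 0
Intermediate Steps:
r(o, T) = -5 + o
(5 + (2 + r(-2, -2)))² = (5 + (2 + (-5 - 2)))² = (5 + (2 - 7))² = (5 - 5)² = 0² = 0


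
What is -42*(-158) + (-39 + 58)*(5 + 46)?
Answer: 7605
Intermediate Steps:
-42*(-158) + (-39 + 58)*(5 + 46) = 6636 + 19*51 = 6636 + 969 = 7605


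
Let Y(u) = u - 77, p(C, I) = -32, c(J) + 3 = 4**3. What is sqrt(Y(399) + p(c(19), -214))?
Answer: sqrt(290) ≈ 17.029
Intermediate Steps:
c(J) = 61 (c(J) = -3 + 4**3 = -3 + 64 = 61)
Y(u) = -77 + u
sqrt(Y(399) + p(c(19), -214)) = sqrt((-77 + 399) - 32) = sqrt(322 - 32) = sqrt(290)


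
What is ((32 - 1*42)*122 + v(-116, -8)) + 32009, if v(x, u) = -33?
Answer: 30756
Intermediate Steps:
((32 - 1*42)*122 + v(-116, -8)) + 32009 = ((32 - 1*42)*122 - 33) + 32009 = ((32 - 42)*122 - 33) + 32009 = (-10*122 - 33) + 32009 = (-1220 - 33) + 32009 = -1253 + 32009 = 30756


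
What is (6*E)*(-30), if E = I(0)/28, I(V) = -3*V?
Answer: 0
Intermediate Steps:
E = 0 (E = -3*0/28 = 0*(1/28) = 0)
(6*E)*(-30) = (6*0)*(-30) = 0*(-30) = 0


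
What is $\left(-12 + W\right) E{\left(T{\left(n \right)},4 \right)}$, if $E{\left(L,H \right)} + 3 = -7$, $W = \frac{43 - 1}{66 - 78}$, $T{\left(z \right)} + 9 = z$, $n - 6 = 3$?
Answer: $155$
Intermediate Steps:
$n = 9$ ($n = 6 + 3 = 9$)
$T{\left(z \right)} = -9 + z$
$W = - \frac{7}{2}$ ($W = \frac{42}{-12} = 42 \left(- \frac{1}{12}\right) = - \frac{7}{2} \approx -3.5$)
$E{\left(L,H \right)} = -10$ ($E{\left(L,H \right)} = -3 - 7 = -10$)
$\left(-12 + W\right) E{\left(T{\left(n \right)},4 \right)} = \left(-12 - \frac{7}{2}\right) \left(-10\right) = \left(- \frac{31}{2}\right) \left(-10\right) = 155$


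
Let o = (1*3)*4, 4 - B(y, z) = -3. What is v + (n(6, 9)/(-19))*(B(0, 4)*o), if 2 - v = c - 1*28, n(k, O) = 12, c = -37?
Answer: 265/19 ≈ 13.947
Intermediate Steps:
B(y, z) = 7 (B(y, z) = 4 - 1*(-3) = 4 + 3 = 7)
o = 12 (o = 3*4 = 12)
v = 67 (v = 2 - (-37 - 1*28) = 2 - (-37 - 28) = 2 - 1*(-65) = 2 + 65 = 67)
v + (n(6, 9)/(-19))*(B(0, 4)*o) = 67 + (12/(-19))*(7*12) = 67 + (12*(-1/19))*84 = 67 - 12/19*84 = 67 - 1008/19 = 265/19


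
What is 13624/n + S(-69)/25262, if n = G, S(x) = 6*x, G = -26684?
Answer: -44402083/84261401 ≈ -0.52696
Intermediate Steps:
n = -26684
13624/n + S(-69)/25262 = 13624/(-26684) + (6*(-69))/25262 = 13624*(-1/26684) - 414*1/25262 = -3406/6671 - 207/12631 = -44402083/84261401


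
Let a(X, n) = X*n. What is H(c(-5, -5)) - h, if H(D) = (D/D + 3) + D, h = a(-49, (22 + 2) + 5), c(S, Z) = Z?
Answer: 1420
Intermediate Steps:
h = -1421 (h = -49*((22 + 2) + 5) = -49*(24 + 5) = -49*29 = -1421)
H(D) = 4 + D (H(D) = (1 + 3) + D = 4 + D)
H(c(-5, -5)) - h = (4 - 5) - 1*(-1421) = -1 + 1421 = 1420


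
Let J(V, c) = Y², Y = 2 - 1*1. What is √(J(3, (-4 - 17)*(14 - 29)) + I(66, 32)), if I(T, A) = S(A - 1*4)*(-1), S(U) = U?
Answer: 3*I*√3 ≈ 5.1962*I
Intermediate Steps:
I(T, A) = 4 - A (I(T, A) = (A - 1*4)*(-1) = (A - 4)*(-1) = (-4 + A)*(-1) = 4 - A)
Y = 1 (Y = 2 - 1 = 1)
J(V, c) = 1 (J(V, c) = 1² = 1)
√(J(3, (-4 - 17)*(14 - 29)) + I(66, 32)) = √(1 + (4 - 1*32)) = √(1 + (4 - 32)) = √(1 - 28) = √(-27) = 3*I*√3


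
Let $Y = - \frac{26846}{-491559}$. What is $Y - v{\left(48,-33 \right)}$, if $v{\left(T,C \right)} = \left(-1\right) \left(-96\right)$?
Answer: $- \frac{47162818}{491559} \approx -95.945$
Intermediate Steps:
$v{\left(T,C \right)} = 96$
$Y = \frac{26846}{491559}$ ($Y = \left(-26846\right) \left(- \frac{1}{491559}\right) = \frac{26846}{491559} \approx 0.054614$)
$Y - v{\left(48,-33 \right)} = \frac{26846}{491559} - 96 = - \frac{47162818}{491559}$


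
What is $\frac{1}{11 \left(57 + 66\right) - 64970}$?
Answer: $- \frac{1}{63617} \approx -1.5719 \cdot 10^{-5}$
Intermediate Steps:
$\frac{1}{11 \left(57 + 66\right) - 64970} = \frac{1}{11 \cdot 123 - 64970} = \frac{1}{1353 - 64970} = \frac{1}{-63617} = - \frac{1}{63617}$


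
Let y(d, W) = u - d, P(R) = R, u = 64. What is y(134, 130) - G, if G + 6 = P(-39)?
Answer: -25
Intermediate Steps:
y(d, W) = 64 - d
G = -45 (G = -6 - 39 = -45)
y(134, 130) - G = (64 - 1*134) - 1*(-45) = (64 - 134) + 45 = -70 + 45 = -25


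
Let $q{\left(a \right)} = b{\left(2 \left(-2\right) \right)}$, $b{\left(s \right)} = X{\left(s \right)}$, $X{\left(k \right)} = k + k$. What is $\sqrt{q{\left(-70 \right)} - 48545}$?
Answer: $i \sqrt{48553} \approx 220.35 i$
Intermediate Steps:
$X{\left(k \right)} = 2 k$
$b{\left(s \right)} = 2 s$
$q{\left(a \right)} = -8$ ($q{\left(a \right)} = 2 \cdot 2 \left(-2\right) = 2 \left(-4\right) = -8$)
$\sqrt{q{\left(-70 \right)} - 48545} = \sqrt{-8 - 48545} = \sqrt{-48553} = i \sqrt{48553}$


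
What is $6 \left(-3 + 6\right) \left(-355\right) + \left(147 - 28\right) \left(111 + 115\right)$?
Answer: $20504$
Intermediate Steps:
$6 \left(-3 + 6\right) \left(-355\right) + \left(147 - 28\right) \left(111 + 115\right) = 6 \cdot 3 \left(-355\right) + 119 \cdot 226 = 18 \left(-355\right) + 26894 = -6390 + 26894 = 20504$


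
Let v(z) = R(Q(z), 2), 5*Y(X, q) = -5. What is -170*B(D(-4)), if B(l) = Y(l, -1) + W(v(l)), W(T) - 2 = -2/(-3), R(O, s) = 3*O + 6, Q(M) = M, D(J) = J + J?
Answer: -850/3 ≈ -283.33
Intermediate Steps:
D(J) = 2*J
Y(X, q) = -1 (Y(X, q) = (⅕)*(-5) = -1)
R(O, s) = 6 + 3*O
v(z) = 6 + 3*z
W(T) = 8/3 (W(T) = 2 - 2/(-3) = 2 - 2*(-⅓) = 2 + ⅔ = 8/3)
B(l) = 5/3 (B(l) = -1 + 8/3 = 5/3)
-170*B(D(-4)) = -170*5/3 = -850/3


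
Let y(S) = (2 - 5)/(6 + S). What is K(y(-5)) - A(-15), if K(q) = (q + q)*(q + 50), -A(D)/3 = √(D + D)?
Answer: -282 + 3*I*√30 ≈ -282.0 + 16.432*I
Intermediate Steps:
A(D) = -3*√2*√D (A(D) = -3*√(D + D) = -3*√2*√D)
y(S) = -3/(6 + S)
K(q) = 2*q*(50 + q) (K(q) = (2*q)*(50 + q) = 2*q*(50 + q))
K(y(-5)) - A(-15) = 2*(-3/(6 - 5))*(50 - 3/(6 - 5)) - (-3)*√2*√(-15) = 2*(-3/1)*(50 - 3/1) - (-3)*√2*I*√15 = 2*(-3*1)*(50 - 3*1) - (-3)*I*√30 = 2*(-3)*(50 - 3) + 3*I*√30 = 2*(-3)*47 + 3*I*√30 = -282 + 3*I*√30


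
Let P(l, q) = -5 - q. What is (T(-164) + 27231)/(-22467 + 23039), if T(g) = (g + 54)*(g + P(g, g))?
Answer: 2137/44 ≈ 48.568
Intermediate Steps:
T(g) = -270 - 5*g (T(g) = (g + 54)*(g + (-5 - g)) = (54 + g)*(-5) = -270 - 5*g)
(T(-164) + 27231)/(-22467 + 23039) = ((-270 - 5*(-164)) + 27231)/(-22467 + 23039) = ((-270 + 820) + 27231)/572 = (550 + 27231)*(1/572) = 27781*(1/572) = 2137/44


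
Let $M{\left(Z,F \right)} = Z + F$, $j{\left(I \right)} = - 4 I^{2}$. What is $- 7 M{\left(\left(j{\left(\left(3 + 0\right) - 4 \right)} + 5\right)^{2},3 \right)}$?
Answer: $-28$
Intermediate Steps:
$M{\left(Z,F \right)} = F + Z$
$- 7 M{\left(\left(j{\left(\left(3 + 0\right) - 4 \right)} + 5\right)^{2},3 \right)} = - 7 \left(3 + \left(- 4 \left(\left(3 + 0\right) - 4\right)^{2} + 5\right)^{2}\right) = - 7 \left(3 + \left(- 4 \left(3 - 4\right)^{2} + 5\right)^{2}\right) = - 7 \left(3 + \left(- 4 \left(-1\right)^{2} + 5\right)^{2}\right) = - 7 \left(3 + \left(\left(-4\right) 1 + 5\right)^{2}\right) = - 7 \left(3 + \left(-4 + 5\right)^{2}\right) = - 7 \left(3 + 1^{2}\right) = - 7 \left(3 + 1\right) = \left(-7\right) 4 = -28$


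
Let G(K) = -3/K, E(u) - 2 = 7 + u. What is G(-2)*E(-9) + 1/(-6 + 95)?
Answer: 1/89 ≈ 0.011236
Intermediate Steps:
E(u) = 9 + u (E(u) = 2 + (7 + u) = 9 + u)
G(-2)*E(-9) + 1/(-6 + 95) = (-3/(-2))*(9 - 9) + 1/(-6 + 95) = -3*(-½)*0 + 1/89 = (3/2)*0 + 1/89 = 0 + 1/89 = 1/89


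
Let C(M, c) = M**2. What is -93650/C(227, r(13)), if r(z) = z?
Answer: -93650/51529 ≈ -1.8174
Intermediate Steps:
-93650/C(227, r(13)) = -93650/(227**2) = -93650/51529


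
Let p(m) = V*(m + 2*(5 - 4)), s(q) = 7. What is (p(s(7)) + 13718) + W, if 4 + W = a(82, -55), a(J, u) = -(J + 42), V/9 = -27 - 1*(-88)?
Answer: 18531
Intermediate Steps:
V = 549 (V = 9*(-27 - 1*(-88)) = 9*(-27 + 88) = 9*61 = 549)
a(J, u) = -42 - J (a(J, u) = -(42 + J) = -42 - J)
W = -128 (W = -4 + (-42 - 1*82) = -4 + (-42 - 82) = -4 - 124 = -128)
p(m) = 1098 + 549*m (p(m) = 549*(m + 2*(5 - 4)) = 549*(m + 2*1) = 549*(m + 2) = 549*(2 + m) = 1098 + 549*m)
(p(s(7)) + 13718) + W = ((1098 + 549*7) + 13718) - 128 = ((1098 + 3843) + 13718) - 128 = (4941 + 13718) - 128 = 18659 - 128 = 18531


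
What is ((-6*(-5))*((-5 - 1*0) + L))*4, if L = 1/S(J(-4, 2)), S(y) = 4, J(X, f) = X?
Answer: -570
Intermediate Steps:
L = ¼ (L = 1/4 = ¼ ≈ 0.25000)
((-6*(-5))*((-5 - 1*0) + L))*4 = ((-6*(-5))*((-5 - 1*0) + ¼))*4 = (30*((-5 + 0) + ¼))*4 = (30*(-5 + ¼))*4 = (30*(-19/4))*4 = -285/2*4 = -570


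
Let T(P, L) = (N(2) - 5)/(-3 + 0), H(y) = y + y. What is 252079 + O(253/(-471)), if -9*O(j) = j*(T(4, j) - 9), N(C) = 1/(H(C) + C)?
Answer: 19234098209/76302 ≈ 2.5208e+5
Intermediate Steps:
H(y) = 2*y
N(C) = 1/(3*C) (N(C) = 1/(2*C + C) = 1/(3*C))
T(P, L) = 29/18 (T(P, L) = ((⅓)/2 - 5)/(-3 + 0) = ((⅓)*(½) - 5)/(-3) = (⅙ - 5)*(-⅓) = -29/6*(-⅓) = 29/18)
O(j) = 133*j/162 (O(j) = -j*(29/18 - 9)/9 = -j*(-133)/(9*18) = -(-133)*j/162 = 133*j/162)
252079 + O(253/(-471)) = 252079 + 133*(253/(-471))/162 = 252079 + 133*(253*(-1/471))/162 = 252079 + (133/162)*(-253/471) = 252079 - 33649/76302 = 19234098209/76302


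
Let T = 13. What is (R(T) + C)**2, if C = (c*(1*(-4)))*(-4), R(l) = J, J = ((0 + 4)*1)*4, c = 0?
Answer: 256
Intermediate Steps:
J = 16 (J = (4*1)*4 = 4*4 = 16)
R(l) = 16
C = 0 (C = (0*(1*(-4)))*(-4) = (0*(-4))*(-4) = 0*(-4) = 0)
(R(T) + C)**2 = (16 + 0)**2 = 16**2 = 256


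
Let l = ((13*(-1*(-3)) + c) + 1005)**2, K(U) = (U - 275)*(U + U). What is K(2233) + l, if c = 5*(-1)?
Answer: 9823949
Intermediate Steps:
c = -5
K(U) = 2*U*(-275 + U) (K(U) = (-275 + U)*(2*U) = 2*U*(-275 + U))
l = 1079521 (l = ((13*(-1*(-3)) - 5) + 1005)**2 = ((13*3 - 5) + 1005)**2 = ((39 - 5) + 1005)**2 = (34 + 1005)**2 = 1039**2 = 1079521)
K(2233) + l = 2*2233*(-275 + 2233) + 1079521 = 2*2233*1958 + 1079521 = 8744428 + 1079521 = 9823949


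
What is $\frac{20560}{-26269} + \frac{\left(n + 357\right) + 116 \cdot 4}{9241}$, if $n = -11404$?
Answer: $- \frac{467999787}{242751829} \approx -1.9279$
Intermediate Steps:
$\frac{20560}{-26269} + \frac{\left(n + 357\right) + 116 \cdot 4}{9241} = \frac{20560}{-26269} + \frac{\left(-11404 + 357\right) + 116 \cdot 4}{9241} = 20560 \left(- \frac{1}{26269}\right) + \left(-11047 + 464\right) \frac{1}{9241} = - \frac{20560}{26269} - \frac{10583}{9241} = - \frac{467999787}{242751829}$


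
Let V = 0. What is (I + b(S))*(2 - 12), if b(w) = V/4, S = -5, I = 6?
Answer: -60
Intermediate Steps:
b(w) = 0 (b(w) = 0/4 = 0*(¼) = 0)
(I + b(S))*(2 - 12) = (6 + 0)*(2 - 12) = 6*(-10) = -60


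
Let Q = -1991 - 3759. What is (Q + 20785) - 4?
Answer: 15031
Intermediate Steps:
Q = -5750
(Q + 20785) - 4 = (-5750 + 20785) - 4 = 15035 - 4 = 15031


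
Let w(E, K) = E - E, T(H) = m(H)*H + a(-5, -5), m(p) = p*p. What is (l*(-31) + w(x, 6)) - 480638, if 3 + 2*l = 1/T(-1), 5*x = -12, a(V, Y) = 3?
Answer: -1922397/4 ≈ -4.8060e+5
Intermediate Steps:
m(p) = p²
x = -12/5 (x = (⅕)*(-12) = -12/5 ≈ -2.4000)
T(H) = 3 + H³ (T(H) = H²*H + 3 = H³ + 3 = 3 + H³)
w(E, K) = 0
l = -5/4 (l = -3/2 + 1/(2*(3 + (-1)³)) = -3/2 + 1/(2*(3 - 1)) = -3/2 + (½)/2 = -3/2 + (½)*(½) = -3/2 + ¼ = -5/4 ≈ -1.2500)
(l*(-31) + w(x, 6)) - 480638 = (-5/4*(-31) + 0) - 480638 = (155/4 + 0) - 480638 = 155/4 - 480638 = -1922397/4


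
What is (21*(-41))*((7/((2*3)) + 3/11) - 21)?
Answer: 370517/22 ≈ 16842.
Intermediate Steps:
(21*(-41))*((7/((2*3)) + 3/11) - 21) = -861*((7/6 + 3*(1/11)) - 21) = -861*((7*(1/6) + 3/11) - 21) = -861*((7/6 + 3/11) - 21) = -861*(95/66 - 21) = -861*(-1291/66) = 370517/22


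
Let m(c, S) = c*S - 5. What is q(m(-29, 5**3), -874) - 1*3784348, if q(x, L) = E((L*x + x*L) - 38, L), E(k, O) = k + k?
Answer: 8906056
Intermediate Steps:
m(c, S) = -5 + S*c (m(c, S) = S*c - 5 = -5 + S*c)
E(k, O) = 2*k
q(x, L) = -76 + 4*L*x (q(x, L) = 2*((L*x + x*L) - 38) = 2*((L*x + L*x) - 38) = 2*(2*L*x - 38) = 2*(-38 + 2*L*x) = -76 + 4*L*x)
q(m(-29, 5**3), -874) - 1*3784348 = (-76 + 4*(-874)*(-5 + 5**3*(-29))) - 1*3784348 = (-76 + 4*(-874)*(-5 + 125*(-29))) - 3784348 = (-76 + 4*(-874)*(-5 - 3625)) - 3784348 = (-76 + 4*(-874)*(-3630)) - 3784348 = (-76 + 12690480) - 3784348 = 12690404 - 3784348 = 8906056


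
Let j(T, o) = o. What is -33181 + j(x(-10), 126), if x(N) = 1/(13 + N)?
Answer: -33055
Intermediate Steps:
-33181 + j(x(-10), 126) = -33181 + 126 = -33055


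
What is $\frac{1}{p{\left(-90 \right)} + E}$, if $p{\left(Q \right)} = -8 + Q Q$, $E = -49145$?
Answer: $- \frac{1}{41053} \approx -2.4359 \cdot 10^{-5}$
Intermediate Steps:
$p{\left(Q \right)} = -8 + Q^{2}$
$\frac{1}{p{\left(-90 \right)} + E} = \frac{1}{\left(-8 + \left(-90\right)^{2}\right) - 49145} = \frac{1}{\left(-8 + 8100\right) - 49145} = \frac{1}{8092 - 49145} = \frac{1}{-41053} = - \frac{1}{41053}$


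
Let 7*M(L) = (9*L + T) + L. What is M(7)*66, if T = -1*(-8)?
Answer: 5148/7 ≈ 735.43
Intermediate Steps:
T = 8
M(L) = 8/7 + 10*L/7 (M(L) = ((9*L + 8) + L)/7 = ((8 + 9*L) + L)/7 = (8 + 10*L)/7 = 8/7 + 10*L/7)
M(7)*66 = (8/7 + (10/7)*7)*66 = (8/7 + 10)*66 = (78/7)*66 = 5148/7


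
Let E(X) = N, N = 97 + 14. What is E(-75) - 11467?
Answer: -11356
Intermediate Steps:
N = 111
E(X) = 111
E(-75) - 11467 = 111 - 11467 = -11356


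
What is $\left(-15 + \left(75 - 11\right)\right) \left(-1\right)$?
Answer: $-49$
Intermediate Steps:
$\left(-15 + \left(75 - 11\right)\right) \left(-1\right) = \left(-15 + 64\right) \left(-1\right) = 49 \left(-1\right) = -49$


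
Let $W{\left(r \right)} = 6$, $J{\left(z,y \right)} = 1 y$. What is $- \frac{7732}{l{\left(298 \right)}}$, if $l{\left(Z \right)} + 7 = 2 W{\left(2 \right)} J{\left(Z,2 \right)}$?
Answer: $- \frac{7732}{17} \approx -454.82$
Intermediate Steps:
$J{\left(z,y \right)} = y$
$l{\left(Z \right)} = 17$ ($l{\left(Z \right)} = -7 + 2 \cdot 6 \cdot 2 = -7 + 12 \cdot 2 = -7 + 24 = 17$)
$- \frac{7732}{l{\left(298 \right)}} = - \frac{7732}{17}$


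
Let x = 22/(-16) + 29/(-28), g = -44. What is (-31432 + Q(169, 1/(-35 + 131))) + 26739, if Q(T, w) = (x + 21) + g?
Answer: -264231/56 ≈ -4718.4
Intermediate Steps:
x = -135/56 (x = 22*(-1/16) + 29*(-1/28) = -11/8 - 29/28 = -135/56 ≈ -2.4107)
Q(T, w) = -1423/56 (Q(T, w) = (-135/56 + 21) - 44 = 1041/56 - 44 = -1423/56)
(-31432 + Q(169, 1/(-35 + 131))) + 26739 = (-31432 - 1423/56) + 26739 = -1761615/56 + 26739 = -264231/56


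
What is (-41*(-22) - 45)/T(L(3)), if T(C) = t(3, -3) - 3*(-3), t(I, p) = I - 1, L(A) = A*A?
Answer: 857/11 ≈ 77.909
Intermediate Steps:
L(A) = A**2
t(I, p) = -1 + I
T(C) = 11 (T(C) = (-1 + 3) - 3*(-3) = 2 + 9 = 11)
(-41*(-22) - 45)/T(L(3)) = (-41*(-22) - 45)/11 = (902 - 45)*(1/11) = 857*(1/11) = 857/11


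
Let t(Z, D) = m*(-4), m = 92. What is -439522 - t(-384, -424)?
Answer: -439154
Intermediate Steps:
t(Z, D) = -368 (t(Z, D) = 92*(-4) = -368)
-439522 - t(-384, -424) = -439522 - 1*(-368) = -439522 + 368 = -439154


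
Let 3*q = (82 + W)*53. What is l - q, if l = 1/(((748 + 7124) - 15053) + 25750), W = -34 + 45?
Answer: -30508866/18569 ≈ -1643.0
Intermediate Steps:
W = 11
l = 1/18569 (l = 1/((7872 - 15053) + 25750) = 1/(-7181 + 25750) = 1/18569 ≈ 5.3853e-5)
q = 1643 (q = ((82 + 11)*53)/3 = (93*53)/3 = (⅓)*4929 = 1643)
l - q = 1/18569 - 1*1643 = 1/18569 - 1643 = -30508866/18569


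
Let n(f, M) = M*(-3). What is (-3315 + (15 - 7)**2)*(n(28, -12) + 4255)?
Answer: -13950041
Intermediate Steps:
n(f, M) = -3*M
(-3315 + (15 - 7)**2)*(n(28, -12) + 4255) = (-3315 + (15 - 7)**2)*(-3*(-12) + 4255) = (-3315 + 8**2)*(36 + 4255) = (-3315 + 64)*4291 = -3251*4291 = -13950041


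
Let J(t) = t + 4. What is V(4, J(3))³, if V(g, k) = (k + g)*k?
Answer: 456533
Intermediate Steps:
J(t) = 4 + t
V(g, k) = k*(g + k) (V(g, k) = (g + k)*k = k*(g + k))
V(4, J(3))³ = ((4 + 3)*(4 + (4 + 3)))³ = (7*(4 + 7))³ = (7*11)³ = 77³ = 456533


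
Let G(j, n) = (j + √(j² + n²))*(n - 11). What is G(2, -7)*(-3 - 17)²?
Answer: -14400 - 7200*√53 ≈ -66817.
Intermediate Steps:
G(j, n) = (-11 + n)*(j + √(j² + n²)) (G(j, n) = (j + √(j² + n²))*(-11 + n) = (-11 + n)*(j + √(j² + n²)))
G(2, -7)*(-3 - 17)² = (-11*2 - 11*√(2² + (-7)²) + 2*(-7) - 7*√(2² + (-7)²))*(-3 - 17)² = (-22 - 11*√(4 + 49) - 14 - 7*√(4 + 49))*(-20)² = (-22 - 11*√53 - 14 - 7*√53)*400 = (-36 - 18*√53)*400 = -14400 - 7200*√53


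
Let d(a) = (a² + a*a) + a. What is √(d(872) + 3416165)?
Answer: 3*√548645 ≈ 2222.1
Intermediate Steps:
d(a) = a + 2*a² (d(a) = (a² + a²) + a = 2*a² + a = a + 2*a²)
√(d(872) + 3416165) = √(872*(1 + 2*872) + 3416165) = √(872*(1 + 1744) + 3416165) = √(872*1745 + 3416165) = √(1521640 + 3416165) = √4937805 = 3*√548645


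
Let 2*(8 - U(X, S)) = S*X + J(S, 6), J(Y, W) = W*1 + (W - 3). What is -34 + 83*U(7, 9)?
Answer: -2358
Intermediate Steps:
J(Y, W) = -3 + 2*W (J(Y, W) = W + (-3 + W) = -3 + 2*W)
U(X, S) = 7/2 - S*X/2 (U(X, S) = 8 - (S*X + (-3 + 2*6))/2 = 8 - (S*X + (-3 + 12))/2 = 8 - (S*X + 9)/2 = 8 - (9 + S*X)/2 = 8 + (-9/2 - S*X/2) = 7/2 - S*X/2)
-34 + 83*U(7, 9) = -34 + 83*(7/2 - 1/2*9*7) = -34 + 83*(7/2 - 63/2) = -34 + 83*(-28) = -34 - 2324 = -2358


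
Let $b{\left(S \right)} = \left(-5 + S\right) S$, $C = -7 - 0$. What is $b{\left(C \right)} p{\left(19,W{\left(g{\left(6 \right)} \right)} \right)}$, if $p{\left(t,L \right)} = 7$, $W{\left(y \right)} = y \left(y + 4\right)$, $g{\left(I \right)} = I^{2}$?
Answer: $588$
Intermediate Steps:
$W{\left(y \right)} = y \left(4 + y\right)$
$C = -7$ ($C = -7 + 0 = -7$)
$b{\left(S \right)} = S \left(-5 + S\right)$
$b{\left(C \right)} p{\left(19,W{\left(g{\left(6 \right)} \right)} \right)} = - 7 \left(-5 - 7\right) 7 = \left(-7\right) \left(-12\right) 7 = 84 \cdot 7 = 588$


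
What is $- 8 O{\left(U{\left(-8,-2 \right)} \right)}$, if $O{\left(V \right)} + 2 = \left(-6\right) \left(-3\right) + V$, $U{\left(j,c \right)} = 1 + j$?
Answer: $-72$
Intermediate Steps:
$O{\left(V \right)} = 16 + V$ ($O{\left(V \right)} = -2 + \left(\left(-6\right) \left(-3\right) + V\right) = -2 + \left(18 + V\right) = 16 + V$)
$- 8 O{\left(U{\left(-8,-2 \right)} \right)} = - 8 \left(16 + \left(1 - 8\right)\right) = - 8 \left(16 - 7\right) = \left(-8\right) 9 = -72$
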